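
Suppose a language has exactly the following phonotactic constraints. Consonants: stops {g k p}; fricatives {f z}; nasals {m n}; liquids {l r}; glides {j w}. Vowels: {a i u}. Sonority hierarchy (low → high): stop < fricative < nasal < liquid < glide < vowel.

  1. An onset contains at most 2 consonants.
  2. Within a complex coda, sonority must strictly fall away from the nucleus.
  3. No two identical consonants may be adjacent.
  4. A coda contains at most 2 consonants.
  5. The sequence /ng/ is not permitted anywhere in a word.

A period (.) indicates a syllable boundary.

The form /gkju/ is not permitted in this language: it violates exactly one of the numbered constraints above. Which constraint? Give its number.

1

/gkju/: syllable 1 onset /gkj/ has 3 consonants (> 2).
This is a violation of constraint 1: "An onset contains at most 2 consonants."
The remaining constraints (2, 3, 4, 5) are satisfied.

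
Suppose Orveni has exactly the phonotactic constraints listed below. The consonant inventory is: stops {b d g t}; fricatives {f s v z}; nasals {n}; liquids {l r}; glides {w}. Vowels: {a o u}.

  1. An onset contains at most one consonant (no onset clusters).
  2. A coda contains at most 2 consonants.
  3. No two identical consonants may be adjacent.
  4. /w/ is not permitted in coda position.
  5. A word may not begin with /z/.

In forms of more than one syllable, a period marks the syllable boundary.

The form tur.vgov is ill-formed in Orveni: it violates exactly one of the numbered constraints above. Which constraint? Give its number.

tur.vgov: syllable 2 onset /vg/ has 2 consonants (> 1).
This is a violation of constraint 1: "An onset contains at most one consonant (no onset clusters)."
The remaining constraints (2, 3, 4, 5) are satisfied.

1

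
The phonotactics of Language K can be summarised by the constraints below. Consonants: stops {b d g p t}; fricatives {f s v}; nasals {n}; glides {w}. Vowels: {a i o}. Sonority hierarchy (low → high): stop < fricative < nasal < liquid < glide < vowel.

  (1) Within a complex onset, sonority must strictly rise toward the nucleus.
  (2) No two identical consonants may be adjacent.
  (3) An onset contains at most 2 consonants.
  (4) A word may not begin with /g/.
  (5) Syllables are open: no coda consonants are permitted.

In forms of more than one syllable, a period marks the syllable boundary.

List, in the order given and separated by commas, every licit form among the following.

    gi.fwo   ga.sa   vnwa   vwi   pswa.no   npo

vwi

gi.fwo — violates constraint 4: word begins with /g/ → illicit
ga.sa — violates constraint 4: word begins with /g/ → illicit
vnwa — violates constraint 3: syllable 1 onset /vnw/ has 3 consonants (> 2) → illicit
vwi — σ1 onset /vw/ (2→5 rises), coda /∅/ ok → licit
pswa.no — violates constraint 3: syllable 1 onset /psw/ has 3 consonants (> 2) → illicit
npo — violates constraint 1: syllable 1 onset /np/: /n/ (nasal, 3) → /p/ (stop, 1) does not rise → illicit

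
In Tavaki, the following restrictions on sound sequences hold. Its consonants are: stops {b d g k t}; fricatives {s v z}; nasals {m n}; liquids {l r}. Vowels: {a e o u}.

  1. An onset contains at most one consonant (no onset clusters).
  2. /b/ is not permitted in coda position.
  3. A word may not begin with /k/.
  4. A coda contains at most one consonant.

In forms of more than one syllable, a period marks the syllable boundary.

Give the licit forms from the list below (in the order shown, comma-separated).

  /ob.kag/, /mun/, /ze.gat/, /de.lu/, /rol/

/ob.kag/ — violates constraint 2: syllable 1 coda contains /b/ → illicit
/mun/ — σ1 onset /m/, coda /n/ ok → licit
/ze.gat/ — σ1 onset /z/, coda /∅/ ok; σ2 onset /g/, coda /t/ ok → licit
/de.lu/ — σ1 onset /d/, coda /∅/ ok; σ2 onset /l/, coda /∅/ ok → licit
/rol/ — σ1 onset /r/, coda /l/ ok → licit

/mun/, /ze.gat/, /de.lu/, /rol/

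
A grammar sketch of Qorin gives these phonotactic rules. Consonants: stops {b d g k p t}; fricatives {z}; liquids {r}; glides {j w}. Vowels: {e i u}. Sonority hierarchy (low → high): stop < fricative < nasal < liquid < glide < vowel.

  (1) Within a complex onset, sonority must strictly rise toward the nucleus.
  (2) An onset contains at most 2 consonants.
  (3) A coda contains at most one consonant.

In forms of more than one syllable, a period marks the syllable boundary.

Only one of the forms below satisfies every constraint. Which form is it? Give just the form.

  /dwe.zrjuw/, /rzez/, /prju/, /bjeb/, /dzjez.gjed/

/dwe.zrjuw/ — violates constraint 2: syllable 2 onset /zrj/ has 3 consonants (> 2) → ill-formed
/rzez/ — violates constraint 1: syllable 1 onset /rz/: /r/ (liquid, 4) → /z/ (fricative, 2) does not rise → ill-formed
/prju/ — violates constraint 2: syllable 1 onset /prj/ has 3 consonants (> 2) → ill-formed
/bjeb/ — σ1 onset /bj/ (1→5 rises), coda /b/ ok → well-formed
/dzjez.gjed/ — violates constraint 2: syllable 1 onset /dzj/ has 3 consonants (> 2) → ill-formed

/bjeb/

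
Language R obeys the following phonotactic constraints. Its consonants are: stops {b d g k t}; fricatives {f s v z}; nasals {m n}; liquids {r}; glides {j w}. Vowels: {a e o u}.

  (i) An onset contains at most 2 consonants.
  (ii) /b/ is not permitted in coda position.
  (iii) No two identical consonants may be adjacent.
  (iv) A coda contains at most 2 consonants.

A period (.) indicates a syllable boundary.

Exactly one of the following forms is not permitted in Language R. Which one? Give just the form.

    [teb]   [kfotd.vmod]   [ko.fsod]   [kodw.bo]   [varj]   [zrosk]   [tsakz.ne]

[teb] — violates constraint (ii): syllable 1 coda contains /b/ → not permitted
[kfotd.vmod] — σ1 onset /kf/ (2C), coda /td/ (2C) ok; σ2 onset /vm/ (2C), coda /d/ ok → permitted
[ko.fsod] — σ1 onset /k/, coda /∅/ ok; σ2 onset /fs/ (2C), coda /d/ ok → permitted
[kodw.bo] — σ1 onset /k/, coda /dw/ (2C) ok; σ2 onset /b/, coda /∅/ ok → permitted
[varj] — σ1 onset /v/, coda /rj/ (2C) ok → permitted
[zrosk] — σ1 onset /zr/ (2C), coda /sk/ (2C) ok → permitted
[tsakz.ne] — σ1 onset /ts/ (2C), coda /kz/ (2C) ok; σ2 onset /n/, coda /∅/ ok → permitted

[teb]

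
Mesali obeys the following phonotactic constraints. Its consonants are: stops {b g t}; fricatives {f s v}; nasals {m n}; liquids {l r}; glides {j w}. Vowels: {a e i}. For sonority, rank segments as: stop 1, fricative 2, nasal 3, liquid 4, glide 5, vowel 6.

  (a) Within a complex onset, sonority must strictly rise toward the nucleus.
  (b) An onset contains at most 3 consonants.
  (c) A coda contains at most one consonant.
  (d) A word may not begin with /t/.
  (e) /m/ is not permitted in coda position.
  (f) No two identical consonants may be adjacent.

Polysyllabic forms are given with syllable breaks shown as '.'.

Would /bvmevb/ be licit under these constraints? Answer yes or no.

/bvmevb/ — violates constraint (c): syllable 1 coda /vb/ has 2 consonants (> 1) → illicit

no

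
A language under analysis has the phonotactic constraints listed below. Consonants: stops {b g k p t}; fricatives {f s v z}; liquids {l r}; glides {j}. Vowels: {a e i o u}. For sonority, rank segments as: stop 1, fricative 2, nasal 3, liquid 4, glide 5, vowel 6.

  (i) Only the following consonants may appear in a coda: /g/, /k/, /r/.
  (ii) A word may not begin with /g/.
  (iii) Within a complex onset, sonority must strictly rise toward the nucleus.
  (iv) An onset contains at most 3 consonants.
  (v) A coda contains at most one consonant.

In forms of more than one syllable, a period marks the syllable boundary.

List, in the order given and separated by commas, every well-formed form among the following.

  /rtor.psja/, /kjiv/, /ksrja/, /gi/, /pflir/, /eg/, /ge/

/pflir/, /eg/

/rtor.psja/ — violates constraint (iii): syllable 1 onset /rt/: /r/ (liquid, 4) → /t/ (stop, 1) does not rise → ill-formed
/kjiv/ — violates constraint (i): syllable 1 coda contains /v/, which is not a licensed coda consonant → ill-formed
/ksrja/ — violates constraint (iv): syllable 1 onset /ksrj/ has 4 consonants (> 3) → ill-formed
/gi/ — violates constraint (ii): word begins with /g/ → ill-formed
/pflir/ — σ1 onset /pfl/ (1→2→4 rises), coda /r/ ok → well-formed
/eg/ — σ1 onset /∅/, coda /g/ ok → well-formed
/ge/ — violates constraint (ii): word begins with /g/ → ill-formed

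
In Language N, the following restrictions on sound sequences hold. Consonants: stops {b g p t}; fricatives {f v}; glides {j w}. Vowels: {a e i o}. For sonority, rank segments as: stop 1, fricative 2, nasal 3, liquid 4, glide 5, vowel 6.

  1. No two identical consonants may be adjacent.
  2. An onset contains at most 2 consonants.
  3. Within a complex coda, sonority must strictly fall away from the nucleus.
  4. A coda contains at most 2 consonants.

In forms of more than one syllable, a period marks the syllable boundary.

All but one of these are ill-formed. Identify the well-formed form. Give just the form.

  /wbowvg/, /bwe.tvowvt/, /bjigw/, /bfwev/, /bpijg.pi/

/wbowvg/ — violates constraint 4: syllable 1 coda /wvg/ has 3 consonants (> 2) → ill-formed
/bwe.tvowvt/ — violates constraint 4: syllable 2 coda /wvt/ has 3 consonants (> 2) → ill-formed
/bjigw/ — violates constraint 3: syllable 1 coda /gw/: /g/ (stop, 1) → /w/ (glide, 5) does not fall → ill-formed
/bfwev/ — violates constraint 2: syllable 1 onset /bfw/ has 3 consonants (> 2) → ill-formed
/bpijg.pi/ — σ1 onset /bp/ (2C), coda /jg/ (5→1 falls) ok; σ2 onset /p/, coda /∅/ ok → well-formed

/bpijg.pi/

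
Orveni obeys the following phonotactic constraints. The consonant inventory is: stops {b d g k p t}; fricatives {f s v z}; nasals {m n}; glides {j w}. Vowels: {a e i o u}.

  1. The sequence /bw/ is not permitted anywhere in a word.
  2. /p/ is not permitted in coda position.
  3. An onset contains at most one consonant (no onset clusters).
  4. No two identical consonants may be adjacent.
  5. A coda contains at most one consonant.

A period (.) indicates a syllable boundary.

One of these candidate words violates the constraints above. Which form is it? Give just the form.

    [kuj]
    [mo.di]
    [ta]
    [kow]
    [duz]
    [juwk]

[juwk]

[kuj] — σ1 onset /k/, coda /j/ ok → well-formed
[mo.di] — σ1 onset /m/, coda /∅/ ok; σ2 onset /d/, coda /∅/ ok → well-formed
[ta] — σ1 onset /t/, coda /∅/ ok → well-formed
[kow] — σ1 onset /k/, coda /w/ ok → well-formed
[duz] — σ1 onset /d/, coda /z/ ok → well-formed
[juwk] — violates constraint 5: syllable 1 coda /wk/ has 2 consonants (> 1) → ill-formed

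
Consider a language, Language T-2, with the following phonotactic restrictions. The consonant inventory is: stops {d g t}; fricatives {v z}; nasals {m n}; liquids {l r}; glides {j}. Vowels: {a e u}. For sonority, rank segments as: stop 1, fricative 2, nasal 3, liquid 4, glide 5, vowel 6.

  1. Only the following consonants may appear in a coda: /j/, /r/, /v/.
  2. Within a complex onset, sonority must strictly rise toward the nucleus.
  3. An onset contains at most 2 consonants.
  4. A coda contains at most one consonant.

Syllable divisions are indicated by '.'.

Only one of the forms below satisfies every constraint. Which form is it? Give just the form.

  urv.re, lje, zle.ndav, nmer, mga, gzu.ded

urv.re — violates constraint 4: syllable 1 coda /rv/ has 2 consonants (> 1) → illicit
lje — σ1 onset /lj/ (4→5 rises), coda /∅/ ok → licit
zle.ndav — violates constraint 2: syllable 2 onset /nd/: /n/ (nasal, 3) → /d/ (stop, 1) does not rise → illicit
nmer — violates constraint 2: syllable 1 onset /nm/: /n/ (nasal, 3) → /m/ (nasal, 3) does not rise → illicit
mga — violates constraint 2: syllable 1 onset /mg/: /m/ (nasal, 3) → /g/ (stop, 1) does not rise → illicit
gzu.ded — violates constraint 1: syllable 2 coda contains /d/, which is not a licensed coda consonant → illicit

lje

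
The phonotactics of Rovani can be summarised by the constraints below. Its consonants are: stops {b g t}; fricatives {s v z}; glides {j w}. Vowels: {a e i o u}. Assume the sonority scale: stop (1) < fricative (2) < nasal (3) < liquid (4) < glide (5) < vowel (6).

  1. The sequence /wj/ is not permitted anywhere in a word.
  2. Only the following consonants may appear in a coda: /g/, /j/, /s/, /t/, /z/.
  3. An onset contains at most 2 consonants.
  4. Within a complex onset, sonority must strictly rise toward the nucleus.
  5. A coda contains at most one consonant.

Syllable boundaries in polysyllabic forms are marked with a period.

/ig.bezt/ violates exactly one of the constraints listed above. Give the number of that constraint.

/ig.bezt/: syllable 2 coda /zt/ has 2 consonants (> 1).
This is a violation of constraint 5: "A coda contains at most one consonant."
The remaining constraints (1, 2, 3, 4) are satisfied.

5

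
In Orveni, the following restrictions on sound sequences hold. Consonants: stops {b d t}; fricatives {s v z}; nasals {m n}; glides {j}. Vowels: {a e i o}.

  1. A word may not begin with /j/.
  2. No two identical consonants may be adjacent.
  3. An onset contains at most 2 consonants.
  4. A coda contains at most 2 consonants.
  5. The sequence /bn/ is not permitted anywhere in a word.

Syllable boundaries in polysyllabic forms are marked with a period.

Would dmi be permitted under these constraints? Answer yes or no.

dmi — σ1 onset /dm/ (2C), coda /∅/ ok → permitted

yes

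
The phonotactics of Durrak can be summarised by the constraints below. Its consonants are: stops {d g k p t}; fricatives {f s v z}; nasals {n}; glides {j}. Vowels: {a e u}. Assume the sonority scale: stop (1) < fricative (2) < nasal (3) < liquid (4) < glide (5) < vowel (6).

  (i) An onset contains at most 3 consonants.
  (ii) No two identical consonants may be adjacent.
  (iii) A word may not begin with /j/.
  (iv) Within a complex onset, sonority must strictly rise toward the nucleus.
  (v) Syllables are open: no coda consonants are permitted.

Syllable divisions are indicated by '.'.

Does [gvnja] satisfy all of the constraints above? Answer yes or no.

no

[gvnja] — violates constraint (i): syllable 1 onset /gvnj/ has 4 consonants (> 3) → ill-formed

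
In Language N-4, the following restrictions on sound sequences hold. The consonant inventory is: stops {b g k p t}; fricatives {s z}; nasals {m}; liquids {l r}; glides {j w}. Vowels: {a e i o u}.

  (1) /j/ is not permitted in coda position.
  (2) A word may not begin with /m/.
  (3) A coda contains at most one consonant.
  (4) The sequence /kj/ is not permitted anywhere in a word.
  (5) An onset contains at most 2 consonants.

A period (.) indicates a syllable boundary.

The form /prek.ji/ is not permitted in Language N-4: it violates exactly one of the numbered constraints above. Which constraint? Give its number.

4

/prek.ji/: contains banned sequence /kj/.
This is a violation of constraint 4: "The sequence /kj/ is not permitted anywhere in a word."
The remaining constraints (1, 2, 3, 5) are satisfied.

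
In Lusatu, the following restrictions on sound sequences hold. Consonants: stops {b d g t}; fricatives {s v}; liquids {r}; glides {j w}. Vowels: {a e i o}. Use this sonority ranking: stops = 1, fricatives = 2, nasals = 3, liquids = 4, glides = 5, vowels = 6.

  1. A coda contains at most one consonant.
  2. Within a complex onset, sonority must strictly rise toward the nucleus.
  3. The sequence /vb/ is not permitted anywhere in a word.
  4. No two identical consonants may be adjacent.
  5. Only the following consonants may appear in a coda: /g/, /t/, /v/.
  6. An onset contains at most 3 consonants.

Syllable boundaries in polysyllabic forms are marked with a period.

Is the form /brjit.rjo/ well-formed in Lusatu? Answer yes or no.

/brjit.rjo/ — σ1 onset /brj/ (1→4→5 rises), coda /t/ ok; σ2 onset /rj/ (4→5 rises), coda /∅/ ok → well-formed

yes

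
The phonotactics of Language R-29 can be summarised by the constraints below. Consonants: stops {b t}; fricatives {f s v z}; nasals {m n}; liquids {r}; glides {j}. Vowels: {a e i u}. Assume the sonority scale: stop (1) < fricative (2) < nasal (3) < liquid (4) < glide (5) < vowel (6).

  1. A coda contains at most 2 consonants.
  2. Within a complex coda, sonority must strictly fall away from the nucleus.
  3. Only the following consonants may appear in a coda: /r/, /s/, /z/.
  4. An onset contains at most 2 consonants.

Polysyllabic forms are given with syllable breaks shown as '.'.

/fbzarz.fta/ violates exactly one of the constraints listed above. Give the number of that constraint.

4

/fbzarz.fta/: syllable 1 onset /fbz/ has 3 consonants (> 2).
This is a violation of constraint 4: "An onset contains at most 2 consonants."
The remaining constraints (1, 2, 3) are satisfied.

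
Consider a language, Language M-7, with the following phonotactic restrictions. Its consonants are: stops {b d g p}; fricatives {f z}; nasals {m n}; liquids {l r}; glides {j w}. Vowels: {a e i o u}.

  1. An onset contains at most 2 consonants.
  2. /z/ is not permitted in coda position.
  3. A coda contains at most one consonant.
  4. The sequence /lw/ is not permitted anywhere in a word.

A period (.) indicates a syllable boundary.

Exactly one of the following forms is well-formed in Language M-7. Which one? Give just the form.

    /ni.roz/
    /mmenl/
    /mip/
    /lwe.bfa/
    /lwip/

/ni.roz/ — violates constraint 2: syllable 2 coda contains /z/ → ill-formed
/mmenl/ — violates constraint 3: syllable 1 coda /nl/ has 2 consonants (> 1) → ill-formed
/mip/ — σ1 onset /m/, coda /p/ ok → well-formed
/lwe.bfa/ — violates constraint 4: contains banned sequence /lw/ → ill-formed
/lwip/ — violates constraint 4: contains banned sequence /lw/ → ill-formed

/mip/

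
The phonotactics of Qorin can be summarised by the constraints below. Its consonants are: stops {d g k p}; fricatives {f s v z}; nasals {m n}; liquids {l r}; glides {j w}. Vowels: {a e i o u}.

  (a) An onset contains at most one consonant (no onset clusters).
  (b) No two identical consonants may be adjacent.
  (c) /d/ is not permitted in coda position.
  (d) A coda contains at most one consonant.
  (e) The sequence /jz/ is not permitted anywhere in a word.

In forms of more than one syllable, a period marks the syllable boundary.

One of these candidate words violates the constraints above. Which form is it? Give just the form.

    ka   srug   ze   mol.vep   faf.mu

srug

ka — σ1 onset /k/, coda /∅/ ok → phonotactically legal
srug — violates constraint (a): syllable 1 onset /sr/ has 2 consonants (> 1) → phonotactically illegal
ze — σ1 onset /z/, coda /∅/ ok → phonotactically legal
mol.vep — σ1 onset /m/, coda /l/ ok; σ2 onset /v/, coda /p/ ok → phonotactically legal
faf.mu — σ1 onset /f/, coda /f/ ok; σ2 onset /m/, coda /∅/ ok → phonotactically legal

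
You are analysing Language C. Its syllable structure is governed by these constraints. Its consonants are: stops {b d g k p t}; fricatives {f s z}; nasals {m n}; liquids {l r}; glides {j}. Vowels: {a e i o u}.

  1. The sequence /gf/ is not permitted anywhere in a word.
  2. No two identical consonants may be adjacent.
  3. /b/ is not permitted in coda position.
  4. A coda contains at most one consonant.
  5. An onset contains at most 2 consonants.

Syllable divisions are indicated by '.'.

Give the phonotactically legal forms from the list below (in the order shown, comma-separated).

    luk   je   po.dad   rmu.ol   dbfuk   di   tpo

luk — σ1 onset /l/, coda /k/ ok → phonotactically legal
je — σ1 onset /j/, coda /∅/ ok → phonotactically legal
po.dad — σ1 onset /p/, coda /∅/ ok; σ2 onset /d/, coda /d/ ok → phonotactically legal
rmu.ol — σ1 onset /rm/ (2C), coda /∅/ ok; σ2 onset /∅/, coda /l/ ok → phonotactically legal
dbfuk — violates constraint 5: syllable 1 onset /dbf/ has 3 consonants (> 2) → phonotactically illegal
di — σ1 onset /d/, coda /∅/ ok → phonotactically legal
tpo — σ1 onset /tp/ (2C), coda /∅/ ok → phonotactically legal

luk, je, po.dad, rmu.ol, di, tpo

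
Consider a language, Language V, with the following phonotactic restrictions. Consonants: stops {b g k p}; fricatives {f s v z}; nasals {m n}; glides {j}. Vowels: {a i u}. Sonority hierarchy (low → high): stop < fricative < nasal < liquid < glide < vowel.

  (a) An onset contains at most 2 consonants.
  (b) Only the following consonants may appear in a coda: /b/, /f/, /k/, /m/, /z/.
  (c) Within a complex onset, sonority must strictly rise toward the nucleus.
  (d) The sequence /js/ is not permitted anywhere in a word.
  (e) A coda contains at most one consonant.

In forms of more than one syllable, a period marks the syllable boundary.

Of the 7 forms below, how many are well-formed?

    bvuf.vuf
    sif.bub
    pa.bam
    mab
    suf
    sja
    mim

bvuf.vuf — σ1 onset /bv/ (1→2 rises), coda /f/ ok; σ2 onset /v/, coda /f/ ok → well-formed
sif.bub — σ1 onset /s/, coda /f/ ok; σ2 onset /b/, coda /b/ ok → well-formed
pa.bam — σ1 onset /p/, coda /∅/ ok; σ2 onset /b/, coda /m/ ok → well-formed
mab — σ1 onset /m/, coda /b/ ok → well-formed
suf — σ1 onset /s/, coda /f/ ok → well-formed
sja — σ1 onset /sj/ (2→5 rises), coda /∅/ ok → well-formed
mim — σ1 onset /m/, coda /m/ ok → well-formed
Well-formed: bvuf.vuf, sif.bub, pa.bam, mab, suf, sja, mim → 7.

7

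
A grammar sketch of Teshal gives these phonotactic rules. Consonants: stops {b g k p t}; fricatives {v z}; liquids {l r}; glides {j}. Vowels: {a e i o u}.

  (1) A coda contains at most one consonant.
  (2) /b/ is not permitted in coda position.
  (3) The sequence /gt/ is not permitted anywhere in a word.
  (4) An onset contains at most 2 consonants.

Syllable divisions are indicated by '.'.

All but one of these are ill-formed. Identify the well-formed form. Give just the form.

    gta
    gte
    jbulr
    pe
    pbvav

gta — violates constraint 3: contains banned sequence /gt/ → ill-formed
gte — violates constraint 3: contains banned sequence /gt/ → ill-formed
jbulr — violates constraint 1: syllable 1 coda /lr/ has 2 consonants (> 1) → ill-formed
pe — σ1 onset /p/, coda /∅/ ok → well-formed
pbvav — violates constraint 4: syllable 1 onset /pbv/ has 3 consonants (> 2) → ill-formed

pe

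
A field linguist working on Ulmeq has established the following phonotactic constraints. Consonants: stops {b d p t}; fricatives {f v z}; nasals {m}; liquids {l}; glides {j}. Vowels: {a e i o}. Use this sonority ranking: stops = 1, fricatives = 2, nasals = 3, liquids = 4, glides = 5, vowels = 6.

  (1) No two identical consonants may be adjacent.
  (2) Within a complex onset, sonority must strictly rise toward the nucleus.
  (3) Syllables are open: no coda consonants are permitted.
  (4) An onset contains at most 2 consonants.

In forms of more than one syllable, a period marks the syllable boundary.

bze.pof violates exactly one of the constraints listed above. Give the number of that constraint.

bze.pof: syllable 2 coda /f/ has 1 consonant (> 0).
This is a violation of constraint 3: "Syllables are open: no coda consonants are permitted."
The remaining constraints (1, 2, 4) are satisfied.

3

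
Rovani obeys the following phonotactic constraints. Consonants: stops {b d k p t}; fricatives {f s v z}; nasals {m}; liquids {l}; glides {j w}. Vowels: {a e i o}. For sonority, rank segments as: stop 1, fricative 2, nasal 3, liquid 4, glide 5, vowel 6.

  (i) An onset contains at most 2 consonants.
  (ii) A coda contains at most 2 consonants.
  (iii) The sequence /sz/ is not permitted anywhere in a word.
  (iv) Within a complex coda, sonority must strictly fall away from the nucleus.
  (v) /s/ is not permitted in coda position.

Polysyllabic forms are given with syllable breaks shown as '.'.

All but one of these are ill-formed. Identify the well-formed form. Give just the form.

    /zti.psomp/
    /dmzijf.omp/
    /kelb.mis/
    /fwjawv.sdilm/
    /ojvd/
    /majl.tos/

/zti.psomp/

/zti.psomp/ — σ1 onset /zt/ (2C), coda /∅/ ok; σ2 onset /ps/ (2C), coda /mp/ (3→1 falls) ok → well-formed
/dmzijf.omp/ — violates constraint (i): syllable 1 onset /dmz/ has 3 consonants (> 2) → ill-formed
/kelb.mis/ — violates constraint (v): syllable 2 coda contains /s/ → ill-formed
/fwjawv.sdilm/ — violates constraint (i): syllable 1 onset /fwj/ has 3 consonants (> 2) → ill-formed
/ojvd/ — violates constraint (ii): syllable 1 coda /jvd/ has 3 consonants (> 2) → ill-formed
/majl.tos/ — violates constraint (v): syllable 2 coda contains /s/ → ill-formed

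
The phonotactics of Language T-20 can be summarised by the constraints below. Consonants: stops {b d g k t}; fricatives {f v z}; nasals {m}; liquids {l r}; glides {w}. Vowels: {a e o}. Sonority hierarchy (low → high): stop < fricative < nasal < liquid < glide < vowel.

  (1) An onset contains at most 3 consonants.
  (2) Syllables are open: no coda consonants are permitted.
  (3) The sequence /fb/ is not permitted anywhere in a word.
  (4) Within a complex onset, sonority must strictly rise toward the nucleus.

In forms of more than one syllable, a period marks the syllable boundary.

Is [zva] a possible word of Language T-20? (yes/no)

[zva] — violates constraint 4: syllable 1 onset /zv/: /z/ (fricative, 2) → /v/ (fricative, 2) does not rise → ill-formed

no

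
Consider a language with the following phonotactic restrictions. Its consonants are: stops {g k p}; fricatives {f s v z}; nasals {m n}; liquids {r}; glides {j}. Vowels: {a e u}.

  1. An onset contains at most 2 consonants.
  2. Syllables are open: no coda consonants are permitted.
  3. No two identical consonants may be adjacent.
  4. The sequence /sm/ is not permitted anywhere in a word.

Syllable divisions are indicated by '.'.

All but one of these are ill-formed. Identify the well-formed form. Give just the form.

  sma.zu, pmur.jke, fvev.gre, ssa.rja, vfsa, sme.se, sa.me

sma.zu — violates constraint 4: contains banned sequence /sm/ → ill-formed
pmur.jke — violates constraint 2: syllable 1 coda /r/ has 1 consonant (> 0) → ill-formed
fvev.gre — violates constraint 2: syllable 1 coda /v/ has 1 consonant (> 0) → ill-formed
ssa.rja — violates constraint 3: adjacent identical consonants /ss/ → ill-formed
vfsa — violates constraint 1: syllable 1 onset /vfs/ has 3 consonants (> 2) → ill-formed
sme.se — violates constraint 4: contains banned sequence /sm/ → ill-formed
sa.me — σ1 onset /s/, coda /∅/ ok; σ2 onset /m/, coda /∅/ ok → well-formed

sa.me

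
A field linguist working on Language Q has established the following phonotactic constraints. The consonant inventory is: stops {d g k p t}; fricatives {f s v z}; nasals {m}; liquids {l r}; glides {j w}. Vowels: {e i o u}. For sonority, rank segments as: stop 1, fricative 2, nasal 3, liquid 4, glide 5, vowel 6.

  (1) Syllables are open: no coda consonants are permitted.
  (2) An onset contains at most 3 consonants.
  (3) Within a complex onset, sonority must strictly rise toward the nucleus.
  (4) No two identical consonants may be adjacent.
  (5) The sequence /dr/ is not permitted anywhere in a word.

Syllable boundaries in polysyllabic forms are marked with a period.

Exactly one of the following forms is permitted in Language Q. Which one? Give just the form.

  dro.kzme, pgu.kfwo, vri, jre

dro.kzme — violates constraint 5: contains banned sequence /dr/ → not permitted
pgu.kfwo — violates constraint 3: syllable 1 onset /pg/: /p/ (stop, 1) → /g/ (stop, 1) does not rise → not permitted
vri — σ1 onset /vr/ (2→4 rises), coda /∅/ ok → permitted
jre — violates constraint 3: syllable 1 onset /jr/: /j/ (glide, 5) → /r/ (liquid, 4) does not rise → not permitted

vri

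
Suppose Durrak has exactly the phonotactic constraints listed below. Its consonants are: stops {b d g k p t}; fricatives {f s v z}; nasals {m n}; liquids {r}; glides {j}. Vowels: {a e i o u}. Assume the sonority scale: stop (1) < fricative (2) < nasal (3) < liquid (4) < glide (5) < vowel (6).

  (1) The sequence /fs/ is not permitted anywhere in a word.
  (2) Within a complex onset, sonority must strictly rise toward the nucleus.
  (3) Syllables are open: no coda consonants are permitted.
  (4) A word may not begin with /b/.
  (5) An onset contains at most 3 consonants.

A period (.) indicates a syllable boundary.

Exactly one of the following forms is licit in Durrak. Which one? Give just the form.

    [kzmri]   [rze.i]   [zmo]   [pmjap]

[kzmri] — violates constraint 5: syllable 1 onset /kzmr/ has 4 consonants (> 3) → illicit
[rze.i] — violates constraint 2: syllable 1 onset /rz/: /r/ (liquid, 4) → /z/ (fricative, 2) does not rise → illicit
[zmo] — σ1 onset /zm/ (2→3 rises), coda /∅/ ok → licit
[pmjap] — violates constraint 3: syllable 1 coda /p/ has 1 consonant (> 0) → illicit

[zmo]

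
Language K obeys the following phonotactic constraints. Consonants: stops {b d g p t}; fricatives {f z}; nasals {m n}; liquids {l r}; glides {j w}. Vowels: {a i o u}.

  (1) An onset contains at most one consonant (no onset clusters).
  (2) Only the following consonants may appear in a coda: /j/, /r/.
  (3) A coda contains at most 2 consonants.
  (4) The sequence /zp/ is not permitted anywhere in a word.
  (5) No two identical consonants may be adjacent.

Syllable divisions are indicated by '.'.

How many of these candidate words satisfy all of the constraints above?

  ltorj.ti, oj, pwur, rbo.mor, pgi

1

ltorj.ti — violates constraint 1: syllable 1 onset /lt/ has 2 consonants (> 1) → not permitted
oj — σ1 onset /∅/, coda /j/ ok → permitted
pwur — violates constraint 1: syllable 1 onset /pw/ has 2 consonants (> 1) → not permitted
rbo.mor — violates constraint 1: syllable 1 onset /rb/ has 2 consonants (> 1) → not permitted
pgi — violates constraint 1: syllable 1 onset /pg/ has 2 consonants (> 1) → not permitted
Permitted: oj → 1.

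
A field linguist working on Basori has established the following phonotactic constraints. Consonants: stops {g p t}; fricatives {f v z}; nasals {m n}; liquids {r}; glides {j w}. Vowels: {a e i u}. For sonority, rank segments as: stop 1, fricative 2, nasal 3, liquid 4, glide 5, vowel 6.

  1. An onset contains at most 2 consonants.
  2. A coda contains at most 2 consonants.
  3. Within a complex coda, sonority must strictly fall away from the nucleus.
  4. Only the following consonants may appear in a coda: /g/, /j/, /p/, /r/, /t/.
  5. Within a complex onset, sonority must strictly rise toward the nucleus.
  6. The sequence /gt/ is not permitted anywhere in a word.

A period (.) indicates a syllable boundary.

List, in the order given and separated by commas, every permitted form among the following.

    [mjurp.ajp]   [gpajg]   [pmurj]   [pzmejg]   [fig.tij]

[mjurp.ajp]

[mjurp.ajp] — σ1 onset /mj/ (3→5 rises), coda /rp/ (4→1 falls) ok; σ2 onset /∅/, coda /jp/ (5→1 falls) ok → permitted
[gpajg] — violates constraint 5: syllable 1 onset /gp/: /g/ (stop, 1) → /p/ (stop, 1) does not rise → not permitted
[pmurj] — violates constraint 3: syllable 1 coda /rj/: /r/ (liquid, 4) → /j/ (glide, 5) does not fall → not permitted
[pzmejg] — violates constraint 1: syllable 1 onset /pzm/ has 3 consonants (> 2) → not permitted
[fig.tij] — violates constraint 6: contains banned sequence /gt/ → not permitted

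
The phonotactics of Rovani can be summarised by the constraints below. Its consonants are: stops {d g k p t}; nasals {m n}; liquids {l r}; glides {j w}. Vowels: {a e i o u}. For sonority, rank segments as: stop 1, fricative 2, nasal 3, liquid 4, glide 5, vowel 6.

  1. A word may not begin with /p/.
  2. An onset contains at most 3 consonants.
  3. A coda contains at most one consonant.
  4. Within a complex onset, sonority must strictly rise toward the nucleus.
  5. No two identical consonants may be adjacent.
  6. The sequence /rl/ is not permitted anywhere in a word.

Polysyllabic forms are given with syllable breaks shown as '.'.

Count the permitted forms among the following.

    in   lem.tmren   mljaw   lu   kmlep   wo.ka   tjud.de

6

in — σ1 onset /∅/, coda /n/ ok → permitted
lem.tmren — σ1 onset /l/, coda /m/ ok; σ2 onset /tmr/ (1→3→4 rises), coda /n/ ok → permitted
mljaw — σ1 onset /mlj/ (3→4→5 rises), coda /w/ ok → permitted
lu — σ1 onset /l/, coda /∅/ ok → permitted
kmlep — σ1 onset /kml/ (1→3→4 rises), coda /p/ ok → permitted
wo.ka — σ1 onset /w/, coda /∅/ ok; σ2 onset /k/, coda /∅/ ok → permitted
tjud.de — violates constraint 5: adjacent identical consonants /dd/ → not permitted
Permitted: in, lem.tmren, mljaw, lu, kmlep, wo.ka → 6.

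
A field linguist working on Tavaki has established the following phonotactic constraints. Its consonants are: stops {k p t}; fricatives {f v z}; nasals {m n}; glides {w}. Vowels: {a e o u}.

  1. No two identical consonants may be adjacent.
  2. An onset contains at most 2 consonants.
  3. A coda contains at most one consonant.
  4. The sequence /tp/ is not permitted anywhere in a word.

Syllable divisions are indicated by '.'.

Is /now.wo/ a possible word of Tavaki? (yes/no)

/now.wo/ — violates constraint 1: adjacent identical consonants /ww/ → illicit

no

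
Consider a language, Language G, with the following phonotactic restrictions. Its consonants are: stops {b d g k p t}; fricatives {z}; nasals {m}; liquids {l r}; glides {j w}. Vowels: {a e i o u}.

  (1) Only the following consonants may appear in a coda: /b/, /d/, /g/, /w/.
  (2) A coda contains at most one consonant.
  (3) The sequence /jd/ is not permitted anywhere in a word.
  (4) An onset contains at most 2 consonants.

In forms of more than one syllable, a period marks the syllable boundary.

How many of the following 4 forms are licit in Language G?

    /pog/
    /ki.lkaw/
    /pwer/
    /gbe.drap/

2

/pog/ — σ1 onset /p/, coda /g/ ok → licit
/ki.lkaw/ — σ1 onset /k/, coda /∅/ ok; σ2 onset /lk/ (2C), coda /w/ ok → licit
/pwer/ — violates constraint 1: syllable 1 coda contains /r/, which is not a licensed coda consonant → illicit
/gbe.drap/ — violates constraint 1: syllable 2 coda contains /p/, which is not a licensed coda consonant → illicit
Licit: /pog/, /ki.lkaw/ → 2.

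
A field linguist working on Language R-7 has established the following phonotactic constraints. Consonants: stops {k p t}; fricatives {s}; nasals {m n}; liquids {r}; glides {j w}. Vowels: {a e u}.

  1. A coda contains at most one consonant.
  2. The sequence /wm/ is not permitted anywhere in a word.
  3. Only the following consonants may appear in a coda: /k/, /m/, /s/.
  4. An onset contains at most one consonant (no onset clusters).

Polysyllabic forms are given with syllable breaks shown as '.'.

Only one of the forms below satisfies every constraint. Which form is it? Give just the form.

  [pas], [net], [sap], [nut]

[pas]

[pas] — σ1 onset /p/, coda /s/ ok → well-formed
[net] — violates constraint 3: syllable 1 coda contains /t/, which is not a licensed coda consonant → ill-formed
[sap] — violates constraint 3: syllable 1 coda contains /p/, which is not a licensed coda consonant → ill-formed
[nut] — violates constraint 3: syllable 1 coda contains /t/, which is not a licensed coda consonant → ill-formed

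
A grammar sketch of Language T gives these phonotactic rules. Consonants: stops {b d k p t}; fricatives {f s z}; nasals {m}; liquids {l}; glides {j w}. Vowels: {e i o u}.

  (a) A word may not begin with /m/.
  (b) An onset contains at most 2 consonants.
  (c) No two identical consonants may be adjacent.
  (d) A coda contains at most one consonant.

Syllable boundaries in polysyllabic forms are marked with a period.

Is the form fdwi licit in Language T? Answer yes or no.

fdwi — violates constraint (b): syllable 1 onset /fdw/ has 3 consonants (> 2) → illicit

no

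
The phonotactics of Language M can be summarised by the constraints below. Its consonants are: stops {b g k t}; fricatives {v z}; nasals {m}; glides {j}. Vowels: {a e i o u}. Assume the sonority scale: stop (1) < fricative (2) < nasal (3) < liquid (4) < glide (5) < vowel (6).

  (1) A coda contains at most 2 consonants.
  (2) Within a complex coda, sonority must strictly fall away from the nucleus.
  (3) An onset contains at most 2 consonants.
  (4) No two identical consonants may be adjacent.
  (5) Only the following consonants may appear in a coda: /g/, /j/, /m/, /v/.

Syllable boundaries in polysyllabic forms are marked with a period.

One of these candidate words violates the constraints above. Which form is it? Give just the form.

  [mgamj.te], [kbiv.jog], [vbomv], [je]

[mgamj.te]

[mgamj.te] — violates constraint 2: syllable 1 coda /mj/: /m/ (nasal, 3) → /j/ (glide, 5) does not fall → illicit
[kbiv.jog] — σ1 onset /kb/ (2C), coda /v/ ok; σ2 onset /j/, coda /g/ ok → licit
[vbomv] — σ1 onset /vb/ (2C), coda /mv/ (3→2 falls) ok → licit
[je] — σ1 onset /j/, coda /∅/ ok → licit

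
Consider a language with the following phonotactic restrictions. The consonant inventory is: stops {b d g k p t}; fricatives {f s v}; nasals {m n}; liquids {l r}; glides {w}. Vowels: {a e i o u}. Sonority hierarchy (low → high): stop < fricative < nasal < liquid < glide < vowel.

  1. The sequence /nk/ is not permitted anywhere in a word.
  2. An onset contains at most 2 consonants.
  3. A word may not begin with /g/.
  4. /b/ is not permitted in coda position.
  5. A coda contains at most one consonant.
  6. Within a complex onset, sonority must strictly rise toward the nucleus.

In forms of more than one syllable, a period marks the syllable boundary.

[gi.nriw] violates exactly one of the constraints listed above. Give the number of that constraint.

[gi.nriw]: word begins with /g/.
This is a violation of constraint 3: "A word may not begin with /g/."
The remaining constraints (1, 2, 4, 5, 6) are satisfied.

3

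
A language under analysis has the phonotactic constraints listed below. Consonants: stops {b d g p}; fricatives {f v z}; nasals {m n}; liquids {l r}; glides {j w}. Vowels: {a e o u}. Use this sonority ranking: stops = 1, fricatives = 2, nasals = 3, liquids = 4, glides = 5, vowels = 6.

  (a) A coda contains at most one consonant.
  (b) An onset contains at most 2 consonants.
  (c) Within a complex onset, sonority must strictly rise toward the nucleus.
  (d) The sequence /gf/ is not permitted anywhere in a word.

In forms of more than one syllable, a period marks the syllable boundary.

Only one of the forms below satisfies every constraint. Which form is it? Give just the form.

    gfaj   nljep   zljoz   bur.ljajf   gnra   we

we

gfaj — violates constraint (d): contains banned sequence /gf/ → illicit
nljep — violates constraint (b): syllable 1 onset /nlj/ has 3 consonants (> 2) → illicit
zljoz — violates constraint (b): syllable 1 onset /zlj/ has 3 consonants (> 2) → illicit
bur.ljajf — violates constraint (a): syllable 2 coda /jf/ has 2 consonants (> 1) → illicit
gnra — violates constraint (b): syllable 1 onset /gnr/ has 3 consonants (> 2) → illicit
we — σ1 onset /w/, coda /∅/ ok → licit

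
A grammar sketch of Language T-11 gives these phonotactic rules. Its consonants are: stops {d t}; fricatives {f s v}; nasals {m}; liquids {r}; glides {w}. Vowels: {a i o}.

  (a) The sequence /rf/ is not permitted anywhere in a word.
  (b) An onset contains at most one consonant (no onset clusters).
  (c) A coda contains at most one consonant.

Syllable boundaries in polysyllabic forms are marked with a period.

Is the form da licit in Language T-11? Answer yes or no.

yes

da — σ1 onset /d/, coda /∅/ ok → licit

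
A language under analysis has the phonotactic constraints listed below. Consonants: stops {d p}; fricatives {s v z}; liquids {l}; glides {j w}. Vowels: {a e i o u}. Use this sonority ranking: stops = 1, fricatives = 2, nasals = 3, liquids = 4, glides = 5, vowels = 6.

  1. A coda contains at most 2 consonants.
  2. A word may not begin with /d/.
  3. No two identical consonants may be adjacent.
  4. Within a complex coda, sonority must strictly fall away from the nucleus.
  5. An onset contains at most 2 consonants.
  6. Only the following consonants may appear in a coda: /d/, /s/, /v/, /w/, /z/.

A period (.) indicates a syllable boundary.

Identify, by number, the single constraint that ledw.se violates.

4

ledw.se: syllable 1 coda /dw/: /d/ (stop, 1) → /w/ (glide, 5) does not fall.
This is a violation of constraint 4: "Within a complex coda, sonority must strictly fall away from the nucleus."
The remaining constraints (1, 2, 3, 5, 6) are satisfied.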